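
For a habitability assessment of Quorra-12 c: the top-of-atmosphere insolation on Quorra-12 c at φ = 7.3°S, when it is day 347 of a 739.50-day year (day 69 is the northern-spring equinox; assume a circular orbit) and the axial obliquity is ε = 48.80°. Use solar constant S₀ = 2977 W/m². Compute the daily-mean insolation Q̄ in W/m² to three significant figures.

Q̄ ≈ 700 W/m²

Solar longitude: λ_s = 360° × (347 − 69)/739.50 = 135.335°.
sin δ = sin 48.80° × sin 135.335° = 0.52892, so δ = +31.933°.
cos H₀ = −tan(-7.3°) tan(+31.933°) = 0.0798, H₀ = 1.4909 rad.
Bracket: H₀ sin φ sin δ + cos φ cos δ sin H₀ = 1.4909×-0.12706×0.52892 + 0.99189×0.84867×0.99681 = -0.100195 + 0.839102 = 0.738907.
Q̄ = (S₀/π) × [bracket] = (2977/π) × 0.738907 = 700.2 W/m².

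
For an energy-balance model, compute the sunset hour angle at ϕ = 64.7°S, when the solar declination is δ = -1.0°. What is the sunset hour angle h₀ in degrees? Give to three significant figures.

cos h₀ = −tan ϕ · tan δ = −tan(-64.7°) × tan(-1.000°) = -0.0369, so h₀ = 1.6077 rad = 92.12°.

h₀ = 92.1°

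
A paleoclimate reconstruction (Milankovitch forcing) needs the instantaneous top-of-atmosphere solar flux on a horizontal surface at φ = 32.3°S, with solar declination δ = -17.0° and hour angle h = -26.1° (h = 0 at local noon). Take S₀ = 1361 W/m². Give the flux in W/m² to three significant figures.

1.20e+03 W/m²

cos θ_z = sin φ sin δ + cos φ cos δ cos h = 0.156230 + 0.725901 = 0.882131.
Flux = S₀ · cos θ_z = 1361 × 0.882131 = 1201 W/m².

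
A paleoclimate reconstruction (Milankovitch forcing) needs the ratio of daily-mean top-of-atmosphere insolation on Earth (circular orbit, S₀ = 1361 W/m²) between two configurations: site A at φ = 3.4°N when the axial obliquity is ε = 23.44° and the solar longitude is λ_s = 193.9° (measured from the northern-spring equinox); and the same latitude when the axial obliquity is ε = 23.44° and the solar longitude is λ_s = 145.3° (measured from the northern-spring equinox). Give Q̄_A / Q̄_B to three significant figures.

Q̄_A / Q̄_B ≈ 0.991

— Configuration A (φ=+3.4°):
Solar declination: sin δ = sin ε · sin λ_s = sin 23.44° × sin 193.9° = -0.09556, so δ = -5.484°.
cos H₀ = −tan(+3.4°) tan(-5.484°) = 0.0057, H₀ = 1.5651 rad.
Bracket: H₀ sin φ sin δ + cos φ cos δ sin H₀ = 1.5651×0.05931×-0.09556 + 0.99824×0.99542×0.99998 = -0.008870 + 0.993648 = 0.984778.
Q̄ = (S₀/π) × [bracket] = (1361/π) × 0.984778 = 426.63 W/m².
— Configuration B (φ=+3.4°):
Solar declination: sin δ = sin ε · sin λ_s = sin 23.44° × sin 145.3° = 0.22645, so δ = +13.088°.
cos H₀ = −tan(+3.4°) tan(+13.088°) = -0.0138, H₀ = 1.5846 rad.
Bracket: H₀ sin φ sin δ + cos φ cos δ sin H₀ = 1.5846×0.05931×0.22645 + 0.99824×0.97402×0.99990 = 0.021282 + 0.972208 = 0.993490.
Q̄ = (S₀/π) × [bracket] = (1361/π) × 0.993490 = 430.40 W/m².
Ratio Q̄_A / Q̄_B = 426.63 / 430.40 = 0.9912.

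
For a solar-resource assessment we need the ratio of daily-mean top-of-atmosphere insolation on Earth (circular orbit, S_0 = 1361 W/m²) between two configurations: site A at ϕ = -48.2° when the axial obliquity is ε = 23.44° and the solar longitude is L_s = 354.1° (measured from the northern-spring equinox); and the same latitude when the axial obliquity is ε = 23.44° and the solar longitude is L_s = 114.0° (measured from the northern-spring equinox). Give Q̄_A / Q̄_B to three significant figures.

— Configuration A (ϕ=-48.2°):
Solar declination: sin δ = sin ε · sin L_s = sin 23.44° × sin 354.1° = -0.04089, so δ = -2.343°.
cos h₀ = −tan(-48.2°) tan(-2.343°) = -0.0458, h₀ = 1.6166 rad.
Bracket: h₀ sin ϕ sin δ + cos ϕ cos δ sin h₀ = 1.6166×-0.74548×-0.04089 + 0.66653×0.99916×0.99895 = 0.049278 + 0.665271 = 0.714549.
Q̄ = (S_0/π) × [bracket] = (1361/π) × 0.714549 = 309.56 W/m².
— Configuration B (ϕ=-48.2°):
Solar declination: sin δ = sin ε · sin L_s = sin 23.44° × sin 114.0° = 0.36340, so δ = +21.309°.
cos h₀ = −tan(-48.2°) tan(+21.309°) = 0.4363, h₀ = 1.1194 rad.
Bracket: h₀ sin ϕ sin δ + cos ϕ cos δ sin h₀ = 1.1194×-0.74548×0.36340 + 0.66653×0.93163×0.89982 = -0.303254 + 0.558752 = 0.255498.
Q̄ = (S_0/π) × [bracket] = (1361/π) × 0.255498 = 110.69 W/m².
Ratio Q̄_A / Q̄_B = 309.56 / 110.69 = 2.797.

Q̄_A / Q̄_B ≈ 2.80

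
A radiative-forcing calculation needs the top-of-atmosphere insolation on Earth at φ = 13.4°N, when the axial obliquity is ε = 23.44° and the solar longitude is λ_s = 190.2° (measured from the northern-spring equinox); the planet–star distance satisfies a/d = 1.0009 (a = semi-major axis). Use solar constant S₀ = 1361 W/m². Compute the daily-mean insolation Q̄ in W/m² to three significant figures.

Solar declination: sin δ = sin ε · sin λ_s = sin 23.44° × sin 190.2° = -0.07044, so δ = -4.039°.
cos H₀ = −tan(+13.4°) tan(-4.039°) = 0.0168, H₀ = 1.5540 rad.
Bracket: H₀ sin φ sin δ + cos φ cos δ sin H₀ = 1.5540×0.23175×-0.07044 + 0.97278×0.99752×0.99986 = -0.025368 + 0.970232 = 0.944864.
Inverse-square distance factor (a/d)² = 1.0009² = 1.001801.
Q̄ = (S₀/π) × 1.001801 × [bracket] = (1361/π) × 1.001801 × 0.944864 = 410.1 W/m².

Q̄ ≈ 410 W/m²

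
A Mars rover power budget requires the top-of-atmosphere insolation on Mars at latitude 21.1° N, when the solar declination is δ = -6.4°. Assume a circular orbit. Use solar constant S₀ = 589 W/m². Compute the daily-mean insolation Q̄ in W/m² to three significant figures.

Q̄ ≈ 162 W/m²

cos H₀ = −tan(+21.1°) tan(-6.400°) = 0.0433, H₀ = 1.5275 rad.
Bracket: H₀ sin φ sin δ + cos φ cos δ sin H₀ = 1.5275×0.36000×-0.11147 + 0.93295×0.99377×0.99906 = -0.061297 + 0.926266 = 0.864969.
Q̄ = (S₀/π) × [bracket] = (589/π) × 0.864969 = 162.2 W/m².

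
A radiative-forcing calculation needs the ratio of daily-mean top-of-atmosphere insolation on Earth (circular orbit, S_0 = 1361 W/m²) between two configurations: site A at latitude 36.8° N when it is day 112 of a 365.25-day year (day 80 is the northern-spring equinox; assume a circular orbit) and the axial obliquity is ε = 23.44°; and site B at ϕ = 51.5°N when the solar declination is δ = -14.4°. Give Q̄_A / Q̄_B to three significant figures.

Q̄_A / Q̄_B ≈ 3.01

— Configuration A (ϕ=+36.8°):
Solar longitude: L_s = 360° × (112 − 80)/365.25 = 31.540°.
sin δ = sin 23.44° × sin 31.540° = 0.20808, so δ = +12.010°.
cos h₀ = −tan(+36.8°) tan(+12.010°) = -0.1591, h₀ = 1.7306 rad.
Bracket: h₀ sin ϕ sin δ + cos ϕ cos δ sin h₀ = 1.7306×0.59902×0.20808 + 0.80073×0.97811×0.98725 = 0.215709 + 0.773216 = 0.988925.
Q̄ = (S_0/π) × [bracket] = (1361/π) × 0.988925 = 428.42 W/m².
— Configuration B (ϕ=+51.5°):
cos h₀ = −tan(+51.5°) tan(-14.400°) = 0.3228, h₀ = 1.2421 rad.
Bracket: h₀ sin ϕ sin δ + cos ϕ cos δ sin h₀ = 1.2421×0.78261×-0.24869 + 0.62251×0.96858×0.94647 = -0.241747 + 0.570675 = 0.328928.
Q̄ = (S_0/π) × [bracket] = (1361/π) × 0.328928 = 142.50 W/m².
Ratio Q̄_A / Q̄_B = 428.42 / 142.50 = 3.006.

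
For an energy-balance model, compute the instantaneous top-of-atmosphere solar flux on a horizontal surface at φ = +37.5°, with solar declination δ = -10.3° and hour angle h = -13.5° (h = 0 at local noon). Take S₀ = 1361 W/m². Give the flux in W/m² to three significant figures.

885 W/m²

cos θ_z = sin φ sin δ + cos φ cos δ cos h = -0.108848 + 0.759001 = 0.650153.
Flux = S₀ · cos θ_z = 1361 × 0.650153 = 884.9 W/m².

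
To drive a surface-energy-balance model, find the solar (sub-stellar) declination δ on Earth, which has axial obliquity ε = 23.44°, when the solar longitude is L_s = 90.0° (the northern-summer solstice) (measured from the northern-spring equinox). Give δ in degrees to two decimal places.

sin δ = sin ε · sin L_s = sin 23.44° × sin 90.0° = 0.397789.
δ = arcsin(0.397789) = +23.44°.

δ = +23.44°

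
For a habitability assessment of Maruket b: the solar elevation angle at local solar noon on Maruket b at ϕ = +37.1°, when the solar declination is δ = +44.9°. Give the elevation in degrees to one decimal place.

At local noon the hour angle is zero, so the zenith angle equals |ϕ − δ| = |+37.1° − (+44.900°)| = 7.800°.
Elevation = 90° − 7.800° = 82.2°.

82.2°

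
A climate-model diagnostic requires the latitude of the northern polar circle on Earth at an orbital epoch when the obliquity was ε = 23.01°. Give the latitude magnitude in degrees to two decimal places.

66.99°

The polar circle is the lowest latitude that experiences at least one full rotation of continuous daylight at the northern-summer solstice; it lies at |ϕ| = 90° − ε = 90° − 23.01° = 66.99°.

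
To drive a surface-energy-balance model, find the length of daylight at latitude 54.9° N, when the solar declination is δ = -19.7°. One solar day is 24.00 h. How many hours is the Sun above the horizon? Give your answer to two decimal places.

7.92 h

cos h₀ = −tan ϕ · tan δ = −tan(+54.9°) × tan(-19.700°) = 0.5095, so h₀ = 1.0362 rad = 59.37°.
Daylight = 2h₀/(2π) × 24.00 h = (1.0362/π) × 24.00 = 7.92 h.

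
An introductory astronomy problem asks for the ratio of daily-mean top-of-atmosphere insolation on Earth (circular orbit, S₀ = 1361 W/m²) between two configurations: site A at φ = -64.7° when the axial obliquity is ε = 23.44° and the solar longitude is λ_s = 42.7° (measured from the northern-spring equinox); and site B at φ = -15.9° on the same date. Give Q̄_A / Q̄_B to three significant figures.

— Configuration A (φ=-64.7°):
Solar declination: sin δ = sin ε · sin λ_s = sin 23.44° × sin 42.7° = 0.26976, so δ = +15.650°.
cos H₀ = −tan(-64.7°) tan(+15.650°) = 0.5927, H₀ = 0.9364 rad.
Bracket: H₀ sin φ sin δ + cos φ cos δ sin H₀ = 0.9364×-0.90408×0.26976 + 0.42736×0.96293×0.80545 = -0.228374 + 0.331457 = 0.103083.
Q̄ = (S₀/π) × [bracket] = (1361/π) × 0.103083 = 44.658 W/m².
— Configuration B (φ=-15.9°):
cos H₀ = −tan(-15.9°) tan(+15.650°) = 0.0798, H₀ = 1.4909 rad.
Bracket: H₀ sin φ sin δ + cos φ cos δ sin H₀ = 1.4909×-0.27396×0.26976 + 0.96174×0.96293×0.99681 = -0.110183 + 0.923134 = 0.812951.
Q̄ = (S₀/π) × [bracket] = (1361/π) × 0.812951 = 352.19 W/m².
Ratio Q̄_A / Q̄_B = 44.658 / 352.19 = 0.1268.

Q̄_A / Q̄_B ≈ 0.127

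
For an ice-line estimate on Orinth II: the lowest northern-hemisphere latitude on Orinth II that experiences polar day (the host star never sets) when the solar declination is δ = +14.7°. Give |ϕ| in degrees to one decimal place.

|ϕ| = 75.3°

Polar day requires cos h₀ = −tan ϕ tan δ ≤ −1, i.e. tan ϕ tan δ ≥ 1.
The boundary is |tan ϕ| · |tan δ| = 1, so |ϕ| = 90° − |δ| = 90° − 14.7° = 75.3° in the northern hemisphere.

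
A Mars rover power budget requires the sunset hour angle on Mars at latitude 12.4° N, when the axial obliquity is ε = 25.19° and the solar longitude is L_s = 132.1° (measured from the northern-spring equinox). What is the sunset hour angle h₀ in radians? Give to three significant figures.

h₀ = 1.64 rad

Solar declination: sin δ = sin ε · sin L_s = sin 25.19° × sin 132.1° = 0.31580, so δ = +18.409°.
cos h₀ = −tan ϕ · tan δ = −tan(+12.4°) × tan(+18.409°) = -0.0732, so h₀ = 1.6440 rad = 94.20°.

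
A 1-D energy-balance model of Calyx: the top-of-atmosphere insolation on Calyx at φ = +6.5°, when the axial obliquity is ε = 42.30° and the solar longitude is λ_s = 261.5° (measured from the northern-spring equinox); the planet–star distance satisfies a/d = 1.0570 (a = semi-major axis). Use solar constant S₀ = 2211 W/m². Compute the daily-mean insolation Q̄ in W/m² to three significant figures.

Solar declination: sin δ = sin ε · sin λ_s = sin 42.30° × sin 261.5° = -0.66562, so δ = -41.730°.
cos H₀ = −tan(+6.5°) tan(-41.730°) = 0.1016, H₀ = 1.4690 rad.
Bracket: H₀ sin φ sin δ + cos φ cos δ sin H₀ = 1.4690×0.11320×-0.66562 + 0.99357×0.74629×0.99482 = -0.110686 + 0.737650 = 0.626964.
Inverse-square distance factor (a/d)² = 1.0570² = 1.117249.
Q̄ = (S₀/π) × 1.117249 × [bracket] = (2211/π) × 1.117249 × 0.626964 = 493.0 W/m².

Q̄ ≈ 493 W/m²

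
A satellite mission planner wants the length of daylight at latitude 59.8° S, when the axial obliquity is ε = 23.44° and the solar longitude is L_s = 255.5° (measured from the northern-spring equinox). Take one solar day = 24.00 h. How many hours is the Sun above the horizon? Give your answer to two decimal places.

18.11 h

Solar declination: sin δ = sin ε · sin L_s = sin 23.44° × sin 255.5° = -0.38512, so δ = -22.651°.
cos h₀ = −tan ϕ · tan δ = −tan(-59.8°) × tan(-22.651°) = -0.7170, so h₀ = 2.3703 rad = 135.81°.
Daylight = 2h₀/(2π) × 24.00 h = (2.3703/π) × 24.00 = 18.11 h.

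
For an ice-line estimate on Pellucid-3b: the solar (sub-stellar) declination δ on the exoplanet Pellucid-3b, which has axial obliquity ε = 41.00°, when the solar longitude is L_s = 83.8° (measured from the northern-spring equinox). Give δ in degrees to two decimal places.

δ = +40.71°

sin δ = sin ε · sin L_s = sin 41.00° × sin 83.8° = 0.652222.
δ = arcsin(0.652222) = +40.71°.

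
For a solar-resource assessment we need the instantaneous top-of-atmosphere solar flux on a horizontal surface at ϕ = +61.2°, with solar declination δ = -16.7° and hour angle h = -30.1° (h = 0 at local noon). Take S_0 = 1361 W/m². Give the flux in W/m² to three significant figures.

201 W/m²

cos θ_z = sin ϕ sin δ + cos ϕ cos δ cos h = -0.251816 + 0.399211 = 0.147395.
Flux = S_0 · cos θ_z = 1361 × 0.147395 = 200.6 W/m².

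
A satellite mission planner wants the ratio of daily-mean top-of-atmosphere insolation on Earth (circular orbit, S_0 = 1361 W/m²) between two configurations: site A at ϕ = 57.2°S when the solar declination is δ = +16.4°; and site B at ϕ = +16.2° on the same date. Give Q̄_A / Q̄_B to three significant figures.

Q̄_A / Q̄_B ≈ 0.193

— Configuration A (ϕ=-57.2°):
cos h₀ = −tan(-57.2°) tan(+16.400°) = 0.4567, h₀ = 1.0965 rad.
Bracket: h₀ sin ϕ sin δ + cos ϕ cos δ sin h₀ = 1.0965×-0.84057×0.28234 + 0.54171×0.95931×0.88963 = -0.260229 + 0.462312 = 0.202083.
Q̄ = (S_0/π) × [bracket] = (1361/π) × 0.202083 = 87.546 W/m².
— Configuration B (ϕ=+16.2°):
cos h₀ = −tan(+16.2°) tan(+16.400°) = -0.0855, h₀ = 1.6564 rad.
Bracket: h₀ sin ϕ sin δ + cos ϕ cos δ sin h₀ = 1.6564×0.27899×0.28234 + 0.96029×0.95931×0.99634 = 0.130475 + 0.917844 = 1.048319.
Q̄ = (S_0/π) × [bracket] = (1361/π) × 1.048319 = 454.15 W/m².
Ratio Q̄_A / Q̄_B = 87.546 / 454.15 = 0.1928.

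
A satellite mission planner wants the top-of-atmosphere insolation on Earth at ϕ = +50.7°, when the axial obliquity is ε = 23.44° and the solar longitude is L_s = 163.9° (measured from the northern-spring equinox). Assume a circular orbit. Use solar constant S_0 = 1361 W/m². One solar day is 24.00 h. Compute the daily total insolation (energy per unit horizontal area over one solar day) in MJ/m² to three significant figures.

Solar declination: sin δ = sin ε · sin L_s = sin 23.44° × sin 163.9° = 0.11031, so δ = +6.333°.
cos h₀ = −tan(+50.7°) tan(+6.333°) = -0.1356, h₀ = 1.7068 rad.
Bracket: h₀ sin ϕ sin δ + cos ϕ cos δ sin h₀ = 1.7068×0.77384×0.11031 + 0.63338×0.99390×0.99076 = 0.145696 + 0.623700 = 0.769396.
Q̄ = (S_0/π) × [bracket] = (1361/π) × 0.769396 = 333.32 W/m².
Daily total = Q̄ × 24.00 h × 3600 s/h = 333.32 × 24.00 × 3600 / 10⁶ = 28.80 MJ/m².

28.8 MJ/m²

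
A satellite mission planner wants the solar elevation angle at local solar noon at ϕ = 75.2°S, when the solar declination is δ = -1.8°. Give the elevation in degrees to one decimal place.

At local noon the hour angle is zero, so the zenith angle equals |ϕ − δ| = |-75.2° − (-1.800°)| = 73.400°.
Elevation = 90° − 73.400° = 16.6°.

16.6°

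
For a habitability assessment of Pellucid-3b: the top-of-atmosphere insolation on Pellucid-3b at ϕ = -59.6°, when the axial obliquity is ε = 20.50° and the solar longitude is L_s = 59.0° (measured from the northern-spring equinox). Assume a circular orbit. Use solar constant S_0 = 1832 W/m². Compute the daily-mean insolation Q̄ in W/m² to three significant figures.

Solar declination: sin δ = sin ε · sin L_s = sin 20.50° × sin 59.0° = 0.30019, so δ = +17.469°.
cos h₀ = −tan(-59.6°) tan(+17.469°) = 0.5364, h₀ = 1.0046 rad.
Bracket: h₀ sin ϕ sin δ + cos ϕ cos δ sin h₀ = 1.0046×-0.86251×0.30019 + 0.50603×0.95388×0.84397 = -0.260108 + 0.407377 = 0.147269.
Q̄ = (S_0/π) × [bracket] = (1832/π) × 0.147269 = 85.88 W/m².

Q̄ ≈ 85.9 W/m²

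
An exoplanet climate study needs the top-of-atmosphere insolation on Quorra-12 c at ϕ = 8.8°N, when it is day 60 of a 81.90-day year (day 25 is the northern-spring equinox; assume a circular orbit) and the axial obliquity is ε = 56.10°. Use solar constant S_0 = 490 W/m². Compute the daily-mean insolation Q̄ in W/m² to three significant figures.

Q̄ ≈ 157 W/m²

Solar longitude: L_s = 360° × (60 − 25)/81.90 = 153.846°.
sin δ = sin 56.10° × sin 153.846° = 0.36586, so δ = +21.460°.
cos h₀ = −tan(+8.8°) tan(+21.460°) = -0.0609, h₀ = 1.6317 rad.
Bracket: h₀ sin ϕ sin δ + cos ϕ cos δ sin h₀ = 1.6317×0.15299×0.36586 + 0.98823×0.93067×0.99815 = 0.091331 + 0.918015 = 1.009346.
Q̄ = (S_0/π) × [bracket] = (490/π) × 1.009346 = 157.4 W/m².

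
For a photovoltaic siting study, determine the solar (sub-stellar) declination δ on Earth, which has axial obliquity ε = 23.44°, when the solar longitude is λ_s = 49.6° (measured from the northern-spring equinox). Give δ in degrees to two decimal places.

δ = +17.63°

sin δ = sin ε · sin λ_s = sin 23.44° × sin 49.6° = 0.302931.
δ = arcsin(0.302931) = +17.63°.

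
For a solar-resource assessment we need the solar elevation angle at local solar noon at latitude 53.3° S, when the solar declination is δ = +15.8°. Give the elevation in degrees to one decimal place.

At local noon the hour angle is zero, so the zenith angle equals |φ − δ| = |-53.3° − (+15.800°)| = 69.100°.
Elevation = 90° − 69.100° = 20.9°.

20.9°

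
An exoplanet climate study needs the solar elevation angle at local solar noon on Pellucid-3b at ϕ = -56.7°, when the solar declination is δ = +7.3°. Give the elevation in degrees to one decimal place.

26.0°

At local noon the hour angle is zero, so the zenith angle equals |ϕ − δ| = |-56.7° − (+7.300°)| = 64.000°.
Elevation = 90° − 64.000° = 26.0°.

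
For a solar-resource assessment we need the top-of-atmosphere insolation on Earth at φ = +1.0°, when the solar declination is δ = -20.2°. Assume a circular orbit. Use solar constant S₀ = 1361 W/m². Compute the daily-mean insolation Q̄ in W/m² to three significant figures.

Q̄ ≈ 402 W/m²

cos H₀ = −tan(+1.0°) tan(-20.200°) = 0.0064, H₀ = 1.5644 rad.
Bracket: H₀ sin φ sin δ + cos φ cos δ sin H₀ = 1.5644×0.01745×-0.34530 + 0.99985×0.93849×0.99998 = -0.009426 + 0.938330 = 0.928904.
Q̄ = (S₀/π) × [bracket] = (1361/π) × 0.928904 = 402.4 W/m².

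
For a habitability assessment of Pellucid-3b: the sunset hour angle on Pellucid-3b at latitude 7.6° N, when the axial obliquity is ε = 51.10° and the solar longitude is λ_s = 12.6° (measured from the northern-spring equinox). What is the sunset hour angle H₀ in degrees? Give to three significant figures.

H₀ = 91.3°

Solar declination: sin δ = sin ε · sin λ_s = sin 51.10° × sin 12.6° = 0.16977, so δ = +9.774°.
cos H₀ = −tan φ · tan δ = −tan(+7.6°) × tan(+9.774°) = -0.0230, so H₀ = 1.5938 rad = 91.32°.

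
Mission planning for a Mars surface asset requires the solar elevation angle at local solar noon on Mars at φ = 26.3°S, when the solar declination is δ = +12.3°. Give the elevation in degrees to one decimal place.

51.4°

At local noon the hour angle is zero, so the zenith angle equals |φ − δ| = |-26.3° − (+12.300°)| = 38.600°.
Elevation = 90° − 38.600° = 51.4°.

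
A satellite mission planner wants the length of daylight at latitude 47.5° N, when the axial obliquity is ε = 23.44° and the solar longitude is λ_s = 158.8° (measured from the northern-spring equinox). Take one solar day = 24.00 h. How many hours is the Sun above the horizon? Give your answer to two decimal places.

Solar declination: sin δ = sin ε · sin λ_s = sin 23.44° × sin 158.8° = 0.14385, so δ = +8.271°.
cos H₀ = −tan φ · tan δ = −tan(+47.5°) × tan(+8.271°) = -0.1586, so H₀ = 1.7301 rad = 99.13°.
Daylight = 2H₀/(2π) × 24.00 h = (1.7301/π) × 24.00 = 13.22 h.

13.22 h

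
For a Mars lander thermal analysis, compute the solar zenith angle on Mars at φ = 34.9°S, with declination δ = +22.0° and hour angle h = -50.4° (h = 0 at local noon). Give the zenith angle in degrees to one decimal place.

θ_z = 74.3°

cos θ_z = sin φ sin δ + cos φ cos δ cos h = -0.214330 + 0.484717 = 0.270387.
θ_z = arccos(0.270387) = 74.3°.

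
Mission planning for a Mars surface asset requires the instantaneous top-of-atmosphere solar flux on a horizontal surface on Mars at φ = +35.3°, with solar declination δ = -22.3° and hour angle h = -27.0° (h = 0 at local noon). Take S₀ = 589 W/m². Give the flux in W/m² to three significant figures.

267 W/m²

cos θ_z = sin φ sin δ + cos φ cos δ cos h = -0.219272 + 0.672798 = 0.453526.
Flux = S₀ · cos θ_z = 589 × 0.453526 = 267.1 W/m².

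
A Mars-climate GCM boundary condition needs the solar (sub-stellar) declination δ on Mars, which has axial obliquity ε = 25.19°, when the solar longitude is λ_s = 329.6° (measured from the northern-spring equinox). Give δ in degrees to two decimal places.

sin δ = sin ε · sin λ_s = sin 25.19° × sin 329.6° = -0.215379.
δ = arcsin(-0.215379) = -12.44°.

δ = -12.44°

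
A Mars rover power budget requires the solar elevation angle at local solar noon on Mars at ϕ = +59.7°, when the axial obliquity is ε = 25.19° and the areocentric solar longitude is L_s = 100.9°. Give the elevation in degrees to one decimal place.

sin δ = sin 25.19° × sin 100.9° = 0.41794, so δ = +24.705°.
At local noon the hour angle is zero, so the zenith angle equals |ϕ − δ| = |+59.7° − (+24.705°)| = 34.995°.
Elevation = 90° − 34.995° = 55.0°.

55.0°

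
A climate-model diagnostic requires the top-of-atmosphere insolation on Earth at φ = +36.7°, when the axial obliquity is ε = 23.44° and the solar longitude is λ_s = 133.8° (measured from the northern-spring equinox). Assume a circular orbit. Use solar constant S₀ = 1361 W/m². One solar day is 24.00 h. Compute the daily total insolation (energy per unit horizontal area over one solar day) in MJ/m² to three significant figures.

Solar declination: sin δ = sin ε · sin λ_s = sin 23.44° × sin 133.8° = 0.28711, so δ = +16.685°.
cos H₀ = −tan(+36.7°) tan(+16.685°) = -0.2234, H₀ = 1.7961 rad.
Bracket: H₀ sin φ sin δ + cos φ cos δ sin H₀ = 1.7961×0.59763×0.28711 + 0.80178×0.95790×0.97472 = 0.308185 + 0.748609 = 1.056794.
Q̄ = (S₀/π) × [bracket] = (1361/π) × 1.056794 = 457.82 W/m².
Daily total = Q̄ × 24.00 h × 3600 s/h = 457.82 × 24.00 × 3600 / 10⁶ = 39.56 MJ/m².

39.6 MJ/m²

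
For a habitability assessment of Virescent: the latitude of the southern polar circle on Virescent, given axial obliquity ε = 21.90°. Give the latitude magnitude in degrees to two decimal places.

The polar circle is the lowest latitude that experiences at least one full rotation of continuous darkness at the northern-summer solstice; it lies at |ϕ| = 90° − ε = 90° − 21.90° = 68.10°.

68.10°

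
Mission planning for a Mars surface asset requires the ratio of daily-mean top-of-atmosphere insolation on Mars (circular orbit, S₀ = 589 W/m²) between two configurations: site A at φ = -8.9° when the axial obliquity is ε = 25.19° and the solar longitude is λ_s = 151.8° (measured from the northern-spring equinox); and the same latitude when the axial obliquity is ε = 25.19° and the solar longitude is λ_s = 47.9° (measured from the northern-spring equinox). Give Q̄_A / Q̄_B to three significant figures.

— Configuration A (φ=-8.9°):
Solar declination: sin δ = sin ε · sin λ_s = sin 25.19° × sin 151.8° = 0.20113, so δ = +11.603°.
cos H₀ = −tan(-8.9°) tan(+11.603°) = 0.0322, H₀ = 1.5386 rad.
Bracket: H₀ sin φ sin δ + cos φ cos δ sin H₀ = 1.5386×-0.15471×0.20113 + 0.98796×0.97957×0.99948 = -0.047876 + 0.967273 = 0.919397.
Q̄ = (S₀/π) × [bracket] = (589/π) × 0.919397 = 172.37 W/m².
— Configuration B (φ=-8.9°):
Solar declination: sin δ = sin ε · sin λ_s = sin 25.19° × sin 47.9° = 0.31580, so δ = +18.409°.
cos H₀ = −tan(-8.9°) tan(+18.409°) = 0.0521, H₀ = 1.5187 rad.
Bracket: H₀ sin φ sin δ + cos φ cos δ sin H₀ = 1.5187×-0.15471×0.31580 + 0.98796×0.94883×0.99864 = -0.074200 + 0.936131 = 0.861931.
Q̄ = (S₀/π) × [bracket] = (589/π) × 0.861931 = 161.60 W/m².
Ratio Q̄_A / Q̄_B = 172.37 / 161.60 = 1.067.

Q̄_A / Q̄_B ≈ 1.07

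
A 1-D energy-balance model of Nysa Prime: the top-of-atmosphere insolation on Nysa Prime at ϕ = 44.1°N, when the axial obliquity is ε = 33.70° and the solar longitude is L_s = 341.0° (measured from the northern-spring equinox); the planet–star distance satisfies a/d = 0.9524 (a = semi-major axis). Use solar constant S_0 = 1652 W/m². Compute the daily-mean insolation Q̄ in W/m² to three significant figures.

Q̄ ≈ 248 W/m²

Solar declination: sin δ = sin ε · sin L_s = sin 33.70° × sin 341.0° = -0.18064, so δ = -10.407°.
cos h₀ = −tan(+44.1°) tan(-10.407°) = 0.1780, h₀ = 1.3919 rad.
Bracket: h₀ sin ϕ sin δ + cos ϕ cos δ sin h₀ = 1.3919×0.69591×-0.18064 + 0.71813×0.98355×0.98403 = -0.174975 + 0.695037 = 0.520062.
Inverse-square distance factor (a/d)² = 0.9524² = 0.907066.
Q̄ = (S_0/π) × 0.907066 × [bracket] = (1652/π) × 0.907066 × 0.520062 = 248.1 W/m².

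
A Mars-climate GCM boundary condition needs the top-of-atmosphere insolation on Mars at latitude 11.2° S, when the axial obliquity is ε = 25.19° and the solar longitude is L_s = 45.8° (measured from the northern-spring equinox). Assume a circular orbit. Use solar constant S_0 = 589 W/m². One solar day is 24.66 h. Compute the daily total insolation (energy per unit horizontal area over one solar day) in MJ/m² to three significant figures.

Solar declination: sin δ = sin ε · sin L_s = sin 25.19° × sin 45.8° = 0.30513, so δ = +17.766°.
cos h₀ = −tan(-11.2°) tan(+17.766°) = 0.0634, h₀ = 1.5073 rad.
Bracket: h₀ sin ϕ sin δ + cos ϕ cos δ sin h₀ = 1.5073×-0.19423×0.30513 + 0.98096×0.95231×0.99799 = -0.089331 + 0.932300 = 0.842969.
Q̄ = (S_0/π) × [bracket] = (589/π) × 0.842969 = 158.04 W/m².
Daily total = Q̄ × 24.66 h × 3600 s/h = 158.04 × 24.66 × 3600 / 10⁶ = 14.03 MJ/m².

14.0 MJ/m²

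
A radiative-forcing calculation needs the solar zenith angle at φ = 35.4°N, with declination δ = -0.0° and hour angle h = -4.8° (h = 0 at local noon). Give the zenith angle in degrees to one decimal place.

θ_z = 35.7°

cos θ_z = sin φ sin δ + cos φ cos δ cos h = -0.000000 + 0.812269 = 0.812269.
θ_z = arccos(0.812269) = 35.7°.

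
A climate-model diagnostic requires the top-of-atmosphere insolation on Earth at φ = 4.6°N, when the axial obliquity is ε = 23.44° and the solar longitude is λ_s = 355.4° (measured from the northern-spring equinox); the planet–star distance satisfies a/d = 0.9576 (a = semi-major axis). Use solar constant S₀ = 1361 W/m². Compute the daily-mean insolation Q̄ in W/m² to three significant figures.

Q̄ ≈ 394 W/m²

Solar declination: sin δ = sin ε · sin λ_s = sin 23.44° × sin 355.4° = -0.03190, so δ = -1.828°.
cos H₀ = −tan(+4.6°) tan(-1.828°) = 0.0026, H₀ = 1.5682 rad.
Bracket: H₀ sin φ sin δ + cos φ cos δ sin H₀ = 1.5682×0.08020×-0.03190 + 0.99678×0.99949×1.00000 = -0.004012 + 0.996272 = 0.992260.
Inverse-square distance factor (a/d)² = 0.9576² = 0.916998.
Q̄ = (S₀/π) × 0.916998 × [bracket] = (1361/π) × 0.916998 × 0.992260 = 394.2 W/m².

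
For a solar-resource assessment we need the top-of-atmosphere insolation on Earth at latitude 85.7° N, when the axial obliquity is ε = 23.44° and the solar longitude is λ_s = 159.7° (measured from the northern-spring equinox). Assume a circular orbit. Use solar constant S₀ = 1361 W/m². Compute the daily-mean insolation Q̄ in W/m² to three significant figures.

Q̄ ≈ 187 W/m²

Solar declination: sin δ = sin ε · sin λ_s = sin 23.44° × sin 159.7° = 0.13801, so δ = +7.933°.
cos H₀ = −tan(+85.7°) tan(+7.933°) = -1.8532 ≤ −1 ⇒ polar day, H₀ = π.
Bracket: H₀ sin φ sin δ + cos φ cos δ sin H₀ = 3.1416×0.99719×0.13801 + 0.07498×0.99043×0.00000 = 0.432354 + 0.000000 = 0.432354.
Q̄ = (S₀/π) × [bracket] = (1361/π) × 0.432354 = 187.3 W/m².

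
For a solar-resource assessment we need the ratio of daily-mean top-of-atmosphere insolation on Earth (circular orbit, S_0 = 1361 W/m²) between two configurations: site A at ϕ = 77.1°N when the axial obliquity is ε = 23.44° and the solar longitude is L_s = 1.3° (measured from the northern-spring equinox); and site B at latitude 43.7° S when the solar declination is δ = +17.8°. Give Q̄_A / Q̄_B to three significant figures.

Q̄_A / Q̄_B ≈ 0.609

— Configuration A (ϕ=+77.1°):
Solar declination: sin δ = sin ε · sin L_s = sin 23.44° × sin 1.3° = 0.00902, so δ = +0.517°.
cos h₀ = −tan(+77.1°) tan(+0.517°) = -0.0394, h₀ = 1.6102 rad.
Bracket: h₀ sin ϕ sin δ + cos ϕ cos δ sin h₀ = 1.6102×0.97476×0.00902 + 0.22325×0.99996×0.99922 = 0.014157 + 0.223067 = 0.237224.
Q̄ = (S_0/π) × [bracket] = (1361/π) × 0.237224 = 102.77 W/m².
— Configuration B (ϕ=-43.7°):
cos h₀ = −tan(-43.7°) tan(+17.800°) = 0.3068, h₀ = 1.2590 rad.
Bracket: h₀ sin ϕ sin δ + cos ϕ cos δ sin h₀ = 1.2590×-0.69088×0.30570 + 0.72297×0.95213×0.95177 = -0.265903 + 0.655162 = 0.389259.
Q̄ = (S_0/π) × [bracket] = (1361/π) × 0.389259 = 168.63 W/m².
Ratio Q̄_A / Q̄_B = 102.77 / 168.63 = 0.6094.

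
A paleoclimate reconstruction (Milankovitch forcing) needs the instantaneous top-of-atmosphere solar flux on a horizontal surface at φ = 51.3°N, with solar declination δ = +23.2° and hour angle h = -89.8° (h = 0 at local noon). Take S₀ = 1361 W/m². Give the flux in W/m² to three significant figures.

421 W/m²

cos θ_z = sin φ sin δ + cos φ cos δ cos h = 0.307444 + 0.002006 = 0.309450.
Flux = S₀ · cos θ_z = 1361 × 0.309450 = 421.2 W/m².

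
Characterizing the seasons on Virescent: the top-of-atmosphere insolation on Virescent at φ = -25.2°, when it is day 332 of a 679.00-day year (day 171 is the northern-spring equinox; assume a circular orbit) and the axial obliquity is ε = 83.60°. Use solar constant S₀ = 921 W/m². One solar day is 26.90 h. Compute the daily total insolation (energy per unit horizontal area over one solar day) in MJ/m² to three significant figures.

Solar longitude: λ_s = 360° × (332 − 171)/679.00 = 85.361°.
sin δ = sin 83.60° × sin 85.361° = 0.99051, so δ = +82.101°.
cos H₀ = −tan(-25.2°) tan(+82.101°) = 3.3917 ≥ 1 ⇒ polar night, H₀ = 0 and Q̄ = 0.
Daily total = Q̄ × 26.90 h × 3600 s/h = 0.00 MJ/m².

0.00 MJ/m²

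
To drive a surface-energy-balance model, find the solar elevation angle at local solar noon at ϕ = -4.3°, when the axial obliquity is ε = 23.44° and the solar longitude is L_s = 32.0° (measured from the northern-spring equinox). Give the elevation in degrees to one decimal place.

73.5°

Solar declination: sin δ = sin ε · sin L_s = sin 23.44° × sin 32.0° = 0.21080, so δ = +12.169°.
At local noon the hour angle is zero, so the zenith angle equals |ϕ − δ| = |-4.3° − (+12.169°)| = 16.469°.
Elevation = 90° − 16.469° = 73.5°.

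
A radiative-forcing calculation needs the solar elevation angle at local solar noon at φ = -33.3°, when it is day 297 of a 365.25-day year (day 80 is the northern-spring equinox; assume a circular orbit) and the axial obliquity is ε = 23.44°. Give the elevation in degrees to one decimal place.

Solar longitude: λ_s = 360° × (297 − 80)/365.25 = 213.881°.
sin δ = sin 23.44° × sin 213.881° = -0.22175, so δ = -12.812°.
At local noon the hour angle is zero, so the zenith angle equals |φ − δ| = |-33.3° − (-12.812°)| = 20.488°.
Elevation = 90° − 20.488° = 69.5°.

69.5°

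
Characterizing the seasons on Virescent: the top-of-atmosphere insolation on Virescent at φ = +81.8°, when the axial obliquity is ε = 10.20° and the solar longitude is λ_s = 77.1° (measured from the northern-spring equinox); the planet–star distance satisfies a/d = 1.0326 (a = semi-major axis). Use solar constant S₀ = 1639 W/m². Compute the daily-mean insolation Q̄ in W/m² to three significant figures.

Q̄ ≈ 299 W/m²

Solar declination: sin δ = sin ε · sin λ_s = sin 10.20° × sin 77.1° = 0.17262, so δ = +9.940°.
cos H₀ = −tan(+81.8°) tan(+9.940°) = -1.2161 ≤ −1 ⇒ polar day, H₀ = π.
Bracket: H₀ sin φ sin δ + cos φ cos δ sin H₀ = 3.1416×0.98978×0.17262 + 0.14263×0.98499×0.00000 = 0.536761 + 0.000000 = 0.536761.
Inverse-square distance factor (a/d)² = 1.0326² = 1.066263.
Q̄ = (S₀/π) × 1.066263 × [bracket] = (1639/π) × 1.066263 × 0.536761 = 298.6 W/m².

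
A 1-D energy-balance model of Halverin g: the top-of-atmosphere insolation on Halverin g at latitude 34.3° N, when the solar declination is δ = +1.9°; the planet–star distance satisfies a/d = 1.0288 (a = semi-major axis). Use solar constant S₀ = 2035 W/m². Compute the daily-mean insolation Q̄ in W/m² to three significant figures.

cos H₀ = −tan(+34.3°) tan(+1.900°) = -0.0226, H₀ = 1.5934 rad.
Bracket: H₀ sin φ sin δ + cos φ cos δ sin H₀ = 1.5934×0.56353×0.03316 + 0.82610×0.99945×0.99974 = 0.029775 + 0.825431 = 0.855206.
Inverse-square distance factor (a/d)² = 1.0288² = 1.058429.
Q̄ = (S₀/π) × 1.058429 × [bracket] = (2035/π) × 1.058429 × 0.855206 = 586.3 W/m².

Q̄ ≈ 586 W/m²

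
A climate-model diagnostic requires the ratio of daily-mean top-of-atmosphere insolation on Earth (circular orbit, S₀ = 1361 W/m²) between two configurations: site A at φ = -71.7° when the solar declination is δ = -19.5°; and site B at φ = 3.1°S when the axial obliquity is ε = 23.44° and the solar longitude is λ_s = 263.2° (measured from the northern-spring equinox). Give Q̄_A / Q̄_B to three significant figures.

Q̄_A / Q̄_B ≈ 1.05

— Configuration A (φ=-71.7°):
cos H₀ = −tan(-71.7°) tan(-19.500°) = -1.0708 ≤ −1 ⇒ polar day, H₀ = π.
Bracket: H₀ sin φ sin δ + cos φ cos δ sin H₀ = 3.1416×-0.94943×-0.33381 + 0.31399×0.94264×0.00000 = 0.995665 + 0.000000 = 0.995665.
Q̄ = (S₀/π) × [bracket] = (1361/π) × 0.995665 = 431.34 W/m².
— Configuration B (φ=-3.1°):
Solar declination: sin δ = sin ε · sin λ_s = sin 23.44° × sin 263.2° = -0.39499, so δ = -23.265°.
cos H₀ = −tan(-3.1°) tan(-23.265°) = -0.0233, H₀ = 1.5941 rad.
Bracket: H₀ sin φ sin δ + cos φ cos δ sin H₀ = 1.5941×-0.05408×-0.39499 + 0.99854×0.91869×0.99973 = 0.034052 + 0.917101 = 0.951153.
Q̄ = (S₀/π) × [bracket] = (1361/π) × 0.951153 = 412.06 W/m².
Ratio Q̄_A / Q̄_B = 431.34 / 412.06 = 1.047.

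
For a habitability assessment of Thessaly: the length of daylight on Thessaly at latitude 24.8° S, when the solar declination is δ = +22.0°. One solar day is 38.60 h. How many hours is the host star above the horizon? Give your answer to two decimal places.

cos H₀ = −tan φ · tan δ = −tan(-24.8°) × tan(+22.000°) = 0.1867, so H₀ = 1.3830 rad = 79.24°.
Daylight = 2H₀/(2π) × 38.60 h = (1.3830/π) × 38.60 = 16.99 h.

16.99 h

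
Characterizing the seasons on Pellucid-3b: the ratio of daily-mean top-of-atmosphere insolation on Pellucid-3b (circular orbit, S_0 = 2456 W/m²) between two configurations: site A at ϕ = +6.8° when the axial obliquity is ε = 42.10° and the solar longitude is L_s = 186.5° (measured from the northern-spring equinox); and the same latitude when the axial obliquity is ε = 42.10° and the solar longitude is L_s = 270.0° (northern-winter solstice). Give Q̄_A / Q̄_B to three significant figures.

Q̄_A / Q̄_B ≈ 1.58

— Configuration A (ϕ=+6.8°):
Solar declination: sin δ = sin ε · sin L_s = sin 42.10° × sin 186.5° = -0.07589, so δ = -4.353°.
cos h₀ = −tan(+6.8°) tan(-4.353°) = 0.0091, h₀ = 1.5617 rad.
Bracket: h₀ sin ϕ sin δ + cos ϕ cos δ sin h₀ = 1.5617×0.11840×-0.07589 + 0.99297×0.99712×0.99996 = -0.014032 + 0.990071 = 0.976039.
Q̄ = (S_0/π) × [bracket] = (2456/π) × 0.976039 = 763.04 W/m².
— Configuration B (ϕ=+6.8°):
Solar declination: sin δ = sin ε · sin L_s = sin 42.10° × sin 270.0° = -0.67043, so δ = -42.100°.
cos h₀ = −tan(+6.8°) tan(-42.100°) = 0.1077, h₀ = 1.4628 rad.
Bracket: h₀ sin ϕ sin δ + cos ϕ cos δ sin h₀ = 1.4628×0.11840×-0.67043 + 0.99297×0.74198×0.99418 = -0.116115 + 0.732476 = 0.616361.
Q̄ = (S_0/π) × [bracket] = (2456/π) × 0.616361 = 481.85 W/m².
Ratio Q̄_A / Q̄_B = 763.04 / 481.85 = 1.584.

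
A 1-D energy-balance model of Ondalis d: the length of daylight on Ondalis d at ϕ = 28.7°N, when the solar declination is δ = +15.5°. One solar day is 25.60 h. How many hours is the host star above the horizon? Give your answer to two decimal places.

14.04 h

cos h₀ = −tan ϕ · tan δ = −tan(+28.7°) × tan(+15.500°) = -0.1518, so h₀ = 1.7232 rad = 98.73°.
Daylight = 2h₀/(2π) × 25.60 h = (1.7232/π) × 25.60 = 14.04 h.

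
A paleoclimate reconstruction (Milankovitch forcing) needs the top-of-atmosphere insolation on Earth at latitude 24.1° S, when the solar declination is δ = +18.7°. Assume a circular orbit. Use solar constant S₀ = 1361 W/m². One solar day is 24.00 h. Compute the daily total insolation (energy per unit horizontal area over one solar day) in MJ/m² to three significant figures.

cos H₀ = −tan(-24.1°) tan(+18.700°) = 0.1514, H₀ = 1.4188 rad.
Bracket: H₀ sin φ sin δ + cos φ cos δ sin H₀ = 1.4188×-0.40833×0.32061 + 0.91283×0.94721×0.98847 = -0.185742 + 0.854672 = 0.668930.
Q̄ = (S₀/π) × [bracket] = (1361/π) × 0.668930 = 289.79 W/m².
Daily total = Q̄ × 24.00 h × 3600 s/h = 289.79 × 24.00 × 3600 / 10⁶ = 25.04 MJ/m².

25.0 MJ/m²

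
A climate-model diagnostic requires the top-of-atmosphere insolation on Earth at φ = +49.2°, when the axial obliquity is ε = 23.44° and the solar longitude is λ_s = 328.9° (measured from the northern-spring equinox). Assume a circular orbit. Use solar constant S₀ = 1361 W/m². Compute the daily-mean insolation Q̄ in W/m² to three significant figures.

Solar declination: sin δ = sin ε · sin λ_s = sin 23.44° × sin 328.9° = -0.20547, so δ = -11.857°.
cos H₀ = −tan(+49.2°) tan(-11.857°) = 0.2432, H₀ = 1.3251 rad.
Bracket: H₀ sin φ sin δ + cos φ cos δ sin H₀ = 1.3251×0.75700×-0.20547 + 0.65342×0.97866×0.96997 = -0.206107 + 0.620273 = 0.414166.
Q̄ = (S₀/π) × [bracket] = (1361/π) × 0.414166 = 179.4 W/m².

Q̄ ≈ 179 W/m²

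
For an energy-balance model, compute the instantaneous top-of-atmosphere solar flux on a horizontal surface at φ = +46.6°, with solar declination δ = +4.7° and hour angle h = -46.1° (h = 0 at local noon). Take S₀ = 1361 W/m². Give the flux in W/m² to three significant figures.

cos θ_z = sin φ sin δ + cos φ cos δ cos h = 0.059534 + 0.474826 = 0.534360.
Flux = S₀ · cos θ_z = 1361 × 0.534360 = 727.3 W/m².

727 W/m²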